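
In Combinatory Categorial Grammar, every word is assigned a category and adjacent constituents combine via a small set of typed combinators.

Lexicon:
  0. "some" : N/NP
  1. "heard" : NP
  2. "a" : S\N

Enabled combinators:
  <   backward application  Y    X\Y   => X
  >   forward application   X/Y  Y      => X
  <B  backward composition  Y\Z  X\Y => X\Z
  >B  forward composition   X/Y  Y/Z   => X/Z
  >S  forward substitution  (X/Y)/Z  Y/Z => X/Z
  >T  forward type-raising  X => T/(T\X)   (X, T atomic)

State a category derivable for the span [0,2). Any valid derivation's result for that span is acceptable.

N

[0,3] S   <
  [0,2] N   >
    [0,1] "some" : N/NP
    [1,2] "heard" : NP
  [2,3] "a" : S\N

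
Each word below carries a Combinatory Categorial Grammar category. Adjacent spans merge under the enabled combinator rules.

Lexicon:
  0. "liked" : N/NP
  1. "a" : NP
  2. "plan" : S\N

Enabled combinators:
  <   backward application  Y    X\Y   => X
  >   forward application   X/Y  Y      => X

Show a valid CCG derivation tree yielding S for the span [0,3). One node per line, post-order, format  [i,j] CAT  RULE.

[0,1] N/NP  lex  "liked"
[1,2] NP  lex  "a"
[0,2] N  >  k=1
[2,3] S\N  lex  "plan"
[0,3] S  <  k=2

[0,3] S   <
  [0,2] N   >
    [0,1] "liked" : N/NP
    [1,2] "a" : NP
  [2,3] "plan" : S\N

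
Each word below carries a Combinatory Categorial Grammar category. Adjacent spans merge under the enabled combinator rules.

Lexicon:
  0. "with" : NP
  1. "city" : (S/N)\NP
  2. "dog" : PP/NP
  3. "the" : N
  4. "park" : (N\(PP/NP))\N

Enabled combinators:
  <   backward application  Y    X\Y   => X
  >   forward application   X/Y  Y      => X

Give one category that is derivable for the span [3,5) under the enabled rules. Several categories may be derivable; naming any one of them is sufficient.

N\(PP/NP)

[0,5] S   >
  [0,2] S/N   <
    [0,1] "with" : NP
    [1,2] "city" : (S/N)\NP
  [2,5] N   <
    [2,3] "dog" : PP/NP
    [3,5] N\(PP/NP)   <
      [3,4] "the" : N
      [4,5] "park" : (N\(PP/NP))\N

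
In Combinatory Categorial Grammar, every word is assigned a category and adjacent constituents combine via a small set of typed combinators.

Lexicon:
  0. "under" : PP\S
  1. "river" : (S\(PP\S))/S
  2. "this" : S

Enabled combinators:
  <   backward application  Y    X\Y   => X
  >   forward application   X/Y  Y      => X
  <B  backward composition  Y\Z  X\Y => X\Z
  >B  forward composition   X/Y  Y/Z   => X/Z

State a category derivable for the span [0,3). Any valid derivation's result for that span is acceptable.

S

[0,3] S   <
  [0,1] "under" : PP\S
  [1,3] S\(PP\S)   >
    [1,2] "river" : (S\(PP\S))/S
    [2,3] "this" : S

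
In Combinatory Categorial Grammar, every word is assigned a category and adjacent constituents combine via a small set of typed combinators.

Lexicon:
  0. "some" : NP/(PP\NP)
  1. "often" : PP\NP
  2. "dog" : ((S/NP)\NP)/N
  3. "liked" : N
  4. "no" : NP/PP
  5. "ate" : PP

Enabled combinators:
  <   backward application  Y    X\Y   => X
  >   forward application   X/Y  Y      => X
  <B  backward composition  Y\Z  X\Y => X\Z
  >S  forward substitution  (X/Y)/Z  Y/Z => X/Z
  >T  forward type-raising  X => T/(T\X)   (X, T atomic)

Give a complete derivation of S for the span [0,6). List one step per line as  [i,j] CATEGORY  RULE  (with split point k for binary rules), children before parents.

[0,1] NP/(PP\NP)  lex  "some"
[1,2] PP\NP  lex  "often"
[0,2] NP  >  k=1
[2,3] ((S/NP)\NP)/N  lex  "dog"
[3,4] N  lex  "liked"
[2,4] (S/NP)\NP  >  k=3
[0,4] S/NP  <  k=2
[4,5] NP/PP  lex  "no"
[5,6] PP  lex  "ate"
[4,6] NP  >  k=5
[0,6] S  >  k=4

[0,6] S   >
  [0,4] S/NP   <
    [0,2] NP   >
      [0,1] "some" : NP/(PP\NP)
      [1,2] "often" : PP\NP
    [2,4] (S/NP)\NP   >
      [2,3] "dog" : ((S/NP)\NP)/N
      [3,4] "liked" : N
  [4,6] NP   >
    [4,5] "no" : NP/PP
    [5,6] "ate" : PP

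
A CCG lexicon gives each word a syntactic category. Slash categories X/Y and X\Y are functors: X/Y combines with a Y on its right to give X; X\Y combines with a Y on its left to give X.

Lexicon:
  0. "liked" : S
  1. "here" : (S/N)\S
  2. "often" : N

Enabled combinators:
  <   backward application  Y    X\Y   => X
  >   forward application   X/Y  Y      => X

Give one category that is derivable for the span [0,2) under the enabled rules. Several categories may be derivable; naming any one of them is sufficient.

[0,3] S   >
  [0,2] S/N   <
    [0,1] "liked" : S
    [1,2] "here" : (S/N)\S
  [2,3] "often" : N

S/N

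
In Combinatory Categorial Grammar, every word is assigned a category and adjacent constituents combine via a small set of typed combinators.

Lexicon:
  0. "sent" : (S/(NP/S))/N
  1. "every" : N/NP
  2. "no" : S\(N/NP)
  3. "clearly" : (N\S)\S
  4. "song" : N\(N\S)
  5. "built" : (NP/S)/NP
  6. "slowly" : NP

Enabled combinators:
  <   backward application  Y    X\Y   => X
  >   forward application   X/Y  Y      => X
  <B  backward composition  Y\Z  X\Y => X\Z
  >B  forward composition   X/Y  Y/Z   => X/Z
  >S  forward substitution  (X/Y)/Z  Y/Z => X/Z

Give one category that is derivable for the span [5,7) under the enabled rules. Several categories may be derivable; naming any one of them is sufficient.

NP/S

[0,7] S   >
  [0,5] S/(NP/S)   >
    [0,1] "sent" : (S/(NP/S))/N
    [1,5] N   <
      [1,4] N\S   <
        [1,3] S   <
          [1,2] "every" : N/NP
          [2,3] "no" : S\(N/NP)
        [3,4] "clearly" : (N\S)\S
      [4,5] "song" : N\(N\S)
  [5,7] NP/S   >
    [5,6] "built" : (NP/S)/NP
    [6,7] "slowly" : NP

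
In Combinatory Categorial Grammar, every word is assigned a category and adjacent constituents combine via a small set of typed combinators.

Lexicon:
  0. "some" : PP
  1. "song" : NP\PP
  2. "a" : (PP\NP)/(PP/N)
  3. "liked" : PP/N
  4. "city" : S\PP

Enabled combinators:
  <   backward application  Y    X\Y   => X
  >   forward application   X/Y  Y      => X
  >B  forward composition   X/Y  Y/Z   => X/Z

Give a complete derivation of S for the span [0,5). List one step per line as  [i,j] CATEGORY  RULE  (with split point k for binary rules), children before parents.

[0,5] S   <
  [0,4] PP   <
    [0,2] NP   <
      [0,1] "some" : PP
      [1,2] "song" : NP\PP
    [2,4] PP\NP   >
      [2,3] "a" : (PP\NP)/(PP/N)
      [3,4] "liked" : PP/N
  [4,5] "city" : S\PP

[0,1] PP  lex  "some"
[1,2] NP\PP  lex  "song"
[0,2] NP  <  k=1
[2,3] (PP\NP)/(PP/N)  lex  "a"
[3,4] PP/N  lex  "liked"
[2,4] PP\NP  >  k=3
[0,4] PP  <  k=2
[4,5] S\PP  lex  "city"
[0,5] S  <  k=4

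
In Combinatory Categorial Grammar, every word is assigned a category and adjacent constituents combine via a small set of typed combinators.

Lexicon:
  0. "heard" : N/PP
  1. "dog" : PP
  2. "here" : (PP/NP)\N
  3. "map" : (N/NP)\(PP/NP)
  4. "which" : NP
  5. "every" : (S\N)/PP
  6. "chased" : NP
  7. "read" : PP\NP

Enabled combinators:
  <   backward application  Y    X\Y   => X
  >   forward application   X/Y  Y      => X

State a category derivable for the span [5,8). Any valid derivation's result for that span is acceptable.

S\N

[0,8] S   <
  [0,5] N   >
    [0,4] N/NP   <
      [0,3] PP/NP   <
        [0,2] N   >
          [0,1] "heard" : N/PP
          [1,2] "dog" : PP
        [2,3] "here" : (PP/NP)\N
      [3,4] "map" : (N/NP)\(PP/NP)
    [4,5] "which" : NP
  [5,8] S\N   >
    [5,6] "every" : (S\N)/PP
    [6,8] PP   <
      [6,7] "chased" : NP
      [7,8] "read" : PP\NP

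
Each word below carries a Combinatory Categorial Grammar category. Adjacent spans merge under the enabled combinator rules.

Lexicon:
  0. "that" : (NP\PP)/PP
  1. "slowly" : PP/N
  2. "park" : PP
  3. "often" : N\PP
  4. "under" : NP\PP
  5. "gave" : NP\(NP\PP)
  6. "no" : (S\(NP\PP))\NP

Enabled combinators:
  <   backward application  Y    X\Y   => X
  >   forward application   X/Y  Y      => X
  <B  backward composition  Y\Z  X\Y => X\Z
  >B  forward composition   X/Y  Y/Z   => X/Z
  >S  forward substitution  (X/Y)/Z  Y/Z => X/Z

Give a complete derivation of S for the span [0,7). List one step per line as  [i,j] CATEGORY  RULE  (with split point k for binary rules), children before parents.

[0,7] S   <
  [0,4] NP\PP   >
    [0,1] "that" : (NP\PP)/PP
    [1,4] PP   >
      [1,2] "slowly" : PP/N
      [2,4] N   <
        [2,3] "park" : PP
        [3,4] "often" : N\PP
  [4,7] S\(NP\PP)   <
    [4,6] NP   <
      [4,5] "under" : NP\PP
      [5,6] "gave" : NP\(NP\PP)
    [6,7] "no" : (S\(NP\PP))\NP

[0,1] (NP\PP)/PP  lex  "that"
[1,2] PP/N  lex  "slowly"
[2,3] PP  lex  "park"
[3,4] N\PP  lex  "often"
[2,4] N  <  k=3
[1,4] PP  >  k=2
[0,4] NP\PP  >  k=1
[4,5] NP\PP  lex  "under"
[5,6] NP\(NP\PP)  lex  "gave"
[4,6] NP  <  k=5
[6,7] (S\(NP\PP))\NP  lex  "no"
[4,7] S\(NP\PP)  <  k=6
[0,7] S  <  k=4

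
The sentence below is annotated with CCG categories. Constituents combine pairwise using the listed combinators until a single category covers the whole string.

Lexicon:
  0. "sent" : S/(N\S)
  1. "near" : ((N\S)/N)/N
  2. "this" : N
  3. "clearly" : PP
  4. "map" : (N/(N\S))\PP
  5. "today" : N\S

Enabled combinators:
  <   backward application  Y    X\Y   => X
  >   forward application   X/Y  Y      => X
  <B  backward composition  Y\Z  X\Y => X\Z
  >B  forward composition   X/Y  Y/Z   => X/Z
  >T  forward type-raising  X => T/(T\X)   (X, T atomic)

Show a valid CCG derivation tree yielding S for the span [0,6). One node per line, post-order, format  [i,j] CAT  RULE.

[0,6] S   >
  [0,1] "sent" : S/(N\S)
  [1,6] N\S   >
    [1,3] (N\S)/N   >
      [1,2] "near" : ((N\S)/N)/N
      [2,3] "this" : N
    [3,6] N   >
      [3,5] N/(N\S)   <
        [3,4] "clearly" : PP
        [4,5] "map" : (N/(N\S))\PP
      [5,6] "today" : N\S

[0,1] S/(N\S)  lex  "sent"
[1,2] ((N\S)/N)/N  lex  "near"
[2,3] N  lex  "this"
[1,3] (N\S)/N  >  k=2
[3,4] PP  lex  "clearly"
[4,5] (N/(N\S))\PP  lex  "map"
[3,5] N/(N\S)  <  k=4
[5,6] N\S  lex  "today"
[3,6] N  >  k=5
[1,6] N\S  >  k=3
[0,6] S  >  k=1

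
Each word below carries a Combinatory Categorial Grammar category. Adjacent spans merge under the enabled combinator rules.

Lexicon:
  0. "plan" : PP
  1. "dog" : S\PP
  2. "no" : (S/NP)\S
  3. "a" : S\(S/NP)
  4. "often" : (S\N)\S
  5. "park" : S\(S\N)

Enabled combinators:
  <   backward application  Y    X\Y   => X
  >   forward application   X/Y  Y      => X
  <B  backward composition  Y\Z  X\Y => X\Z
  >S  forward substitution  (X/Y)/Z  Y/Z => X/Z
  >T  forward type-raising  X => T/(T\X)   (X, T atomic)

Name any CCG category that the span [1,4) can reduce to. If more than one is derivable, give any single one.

S\PP

[0,6] S   <
  [0,5] S\N   <
    [0,4] S   >
      [0,1] S/(S\PP)   >T
        [0,1] "plan" : PP
      [1,4] S\PP   <B
        [1,2] "dog" : S\PP
        [2,4] S\S   <B
          [2,3] "no" : (S/NP)\S
          [3,4] "a" : S\(S/NP)
    [4,5] "often" : (S\N)\S
  [5,6] "park" : S\(S\N)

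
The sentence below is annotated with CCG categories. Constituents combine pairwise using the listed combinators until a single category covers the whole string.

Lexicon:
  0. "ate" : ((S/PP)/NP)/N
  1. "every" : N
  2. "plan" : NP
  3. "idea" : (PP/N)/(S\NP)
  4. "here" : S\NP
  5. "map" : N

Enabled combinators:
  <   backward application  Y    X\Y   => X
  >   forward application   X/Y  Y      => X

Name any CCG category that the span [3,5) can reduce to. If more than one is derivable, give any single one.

[0,6] S   >
  [0,3] S/PP   >
    [0,2] (S/PP)/NP   >
      [0,1] "ate" : ((S/PP)/NP)/N
      [1,2] "every" : N
    [2,3] "plan" : NP
  [3,6] PP   >
    [3,5] PP/N   >
      [3,4] "idea" : (PP/N)/(S\NP)
      [4,5] "here" : S\NP
    [5,6] "map" : N

PP/N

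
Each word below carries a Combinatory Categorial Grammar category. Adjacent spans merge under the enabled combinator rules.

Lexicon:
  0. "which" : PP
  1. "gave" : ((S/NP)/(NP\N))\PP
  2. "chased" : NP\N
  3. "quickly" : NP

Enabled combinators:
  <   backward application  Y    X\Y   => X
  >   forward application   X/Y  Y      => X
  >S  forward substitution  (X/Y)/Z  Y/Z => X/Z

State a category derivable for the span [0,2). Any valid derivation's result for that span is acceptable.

(S/NP)/(NP\N)

[0,4] S   >
  [0,3] S/NP   >
    [0,2] (S/NP)/(NP\N)   <
      [0,1] "which" : PP
      [1,2] "gave" : ((S/NP)/(NP\N))\PP
    [2,3] "chased" : NP\N
  [3,4] "quickly" : NP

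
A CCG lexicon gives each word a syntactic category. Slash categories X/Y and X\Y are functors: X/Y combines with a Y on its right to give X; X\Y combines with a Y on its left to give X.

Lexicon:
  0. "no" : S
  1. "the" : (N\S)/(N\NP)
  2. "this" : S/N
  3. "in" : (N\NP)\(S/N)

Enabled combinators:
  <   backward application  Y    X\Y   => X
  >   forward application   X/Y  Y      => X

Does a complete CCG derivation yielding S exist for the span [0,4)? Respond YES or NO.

NO

S (N\S)/(N\NP) S/N (N\NP)\(S/N)
CKY chart[0,4] = {N}; S ∉ chart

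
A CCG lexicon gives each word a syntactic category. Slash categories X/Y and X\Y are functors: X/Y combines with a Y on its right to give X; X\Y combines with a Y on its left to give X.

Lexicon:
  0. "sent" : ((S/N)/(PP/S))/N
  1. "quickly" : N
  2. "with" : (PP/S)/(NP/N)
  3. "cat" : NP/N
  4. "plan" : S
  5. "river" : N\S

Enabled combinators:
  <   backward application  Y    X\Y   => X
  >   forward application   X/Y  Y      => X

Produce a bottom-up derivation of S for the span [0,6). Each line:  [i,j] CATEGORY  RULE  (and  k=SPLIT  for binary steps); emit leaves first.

[0,1] ((S/N)/(PP/S))/N  lex  "sent"
[1,2] N  lex  "quickly"
[0,2] (S/N)/(PP/S)  >  k=1
[2,3] (PP/S)/(NP/N)  lex  "with"
[3,4] NP/N  lex  "cat"
[2,4] PP/S  >  k=3
[0,4] S/N  >  k=2
[4,5] S  lex  "plan"
[5,6] N\S  lex  "river"
[4,6] N  <  k=5
[0,6] S  >  k=4

[0,6] S   >
  [0,4] S/N   >
    [0,2] (S/N)/(PP/S)   >
      [0,1] "sent" : ((S/N)/(PP/S))/N
      [1,2] "quickly" : N
    [2,4] PP/S   >
      [2,3] "with" : (PP/S)/(NP/N)
      [3,4] "cat" : NP/N
  [4,6] N   <
    [4,5] "plan" : S
    [5,6] "river" : N\S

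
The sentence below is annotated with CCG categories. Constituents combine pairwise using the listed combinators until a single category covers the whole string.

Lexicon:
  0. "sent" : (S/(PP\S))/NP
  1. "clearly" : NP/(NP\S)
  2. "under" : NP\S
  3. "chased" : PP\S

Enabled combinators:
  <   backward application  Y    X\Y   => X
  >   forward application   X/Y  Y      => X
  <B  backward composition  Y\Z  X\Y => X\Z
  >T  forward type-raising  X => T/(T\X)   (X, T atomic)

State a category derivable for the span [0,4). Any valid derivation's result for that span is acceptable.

[0,4] S   >
  [0,3] S/(PP\S)   >
    [0,1] "sent" : (S/(PP\S))/NP
    [1,3] NP   >
      [1,2] "clearly" : NP/(NP\S)
      [2,3] "under" : NP\S
  [3,4] "chased" : PP\S

S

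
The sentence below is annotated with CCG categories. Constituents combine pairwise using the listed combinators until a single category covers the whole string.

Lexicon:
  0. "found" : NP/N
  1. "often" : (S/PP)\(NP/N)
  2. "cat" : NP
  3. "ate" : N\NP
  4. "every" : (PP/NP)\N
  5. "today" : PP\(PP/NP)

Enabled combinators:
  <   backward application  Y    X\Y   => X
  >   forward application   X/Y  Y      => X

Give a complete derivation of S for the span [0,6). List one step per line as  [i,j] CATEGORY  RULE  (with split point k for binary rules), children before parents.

[0,1] NP/N  lex  "found"
[1,2] (S/PP)\(NP/N)  lex  "often"
[0,2] S/PP  <  k=1
[2,3] NP  lex  "cat"
[3,4] N\NP  lex  "ate"
[2,4] N  <  k=3
[4,5] (PP/NP)\N  lex  "every"
[2,5] PP/NP  <  k=4
[5,6] PP\(PP/NP)  lex  "today"
[2,6] PP  <  k=5
[0,6] S  >  k=2

[0,6] S   >
  [0,2] S/PP   <
    [0,1] "found" : NP/N
    [1,2] "often" : (S/PP)\(NP/N)
  [2,6] PP   <
    [2,5] PP/NP   <
      [2,4] N   <
        [2,3] "cat" : NP
        [3,4] "ate" : N\NP
      [4,5] "every" : (PP/NP)\N
    [5,6] "today" : PP\(PP/NP)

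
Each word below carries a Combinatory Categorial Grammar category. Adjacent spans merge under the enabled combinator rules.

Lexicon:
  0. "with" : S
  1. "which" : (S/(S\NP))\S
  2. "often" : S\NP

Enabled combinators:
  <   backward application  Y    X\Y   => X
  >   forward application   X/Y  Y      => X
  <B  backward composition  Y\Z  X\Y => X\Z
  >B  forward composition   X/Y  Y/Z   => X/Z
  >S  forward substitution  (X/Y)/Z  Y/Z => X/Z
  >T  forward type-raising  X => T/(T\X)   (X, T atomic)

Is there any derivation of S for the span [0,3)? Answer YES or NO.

[0,3] S   >
  [0,2] S/(S\NP)   <
    [0,1] "with" : S
    [1,2] "which" : (S/(S\NP))\S
  [2,3] "often" : S\NP

YES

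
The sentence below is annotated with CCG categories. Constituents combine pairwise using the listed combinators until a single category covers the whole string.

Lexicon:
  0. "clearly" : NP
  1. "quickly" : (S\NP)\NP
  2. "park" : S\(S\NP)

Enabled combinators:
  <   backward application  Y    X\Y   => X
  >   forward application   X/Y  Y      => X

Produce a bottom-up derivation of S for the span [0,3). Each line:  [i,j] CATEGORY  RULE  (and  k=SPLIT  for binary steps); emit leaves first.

[0,3] S   <
  [0,2] S\NP   <
    [0,1] "clearly" : NP
    [1,2] "quickly" : (S\NP)\NP
  [2,3] "park" : S\(S\NP)

[0,1] NP  lex  "clearly"
[1,2] (S\NP)\NP  lex  "quickly"
[0,2] S\NP  <  k=1
[2,3] S\(S\NP)  lex  "park"
[0,3] S  <  k=2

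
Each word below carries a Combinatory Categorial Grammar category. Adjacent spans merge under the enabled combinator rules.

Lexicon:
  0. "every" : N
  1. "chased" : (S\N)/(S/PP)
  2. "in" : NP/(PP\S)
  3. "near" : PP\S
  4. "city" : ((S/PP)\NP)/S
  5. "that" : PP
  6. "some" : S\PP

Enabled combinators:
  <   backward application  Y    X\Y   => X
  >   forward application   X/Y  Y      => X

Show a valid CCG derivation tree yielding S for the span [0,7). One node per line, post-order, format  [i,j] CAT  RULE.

[0,1] N  lex  "every"
[1,2] (S\N)/(S/PP)  lex  "chased"
[2,3] NP/(PP\S)  lex  "in"
[3,4] PP\S  lex  "near"
[2,4] NP  >  k=3
[4,5] ((S/PP)\NP)/S  lex  "city"
[5,6] PP  lex  "that"
[6,7] S\PP  lex  "some"
[5,7] S  <  k=6
[4,7] (S/PP)\NP  >  k=5
[2,7] S/PP  <  k=4
[1,7] S\N  >  k=2
[0,7] S  <  k=1

[0,7] S   <
  [0,1] "every" : N
  [1,7] S\N   >
    [1,2] "chased" : (S\N)/(S/PP)
    [2,7] S/PP   <
      [2,4] NP   >
        [2,3] "in" : NP/(PP\S)
        [3,4] "near" : PP\S
      [4,7] (S/PP)\NP   >
        [4,5] "city" : ((S/PP)\NP)/S
        [5,7] S   <
          [5,6] "that" : PP
          [6,7] "some" : S\PP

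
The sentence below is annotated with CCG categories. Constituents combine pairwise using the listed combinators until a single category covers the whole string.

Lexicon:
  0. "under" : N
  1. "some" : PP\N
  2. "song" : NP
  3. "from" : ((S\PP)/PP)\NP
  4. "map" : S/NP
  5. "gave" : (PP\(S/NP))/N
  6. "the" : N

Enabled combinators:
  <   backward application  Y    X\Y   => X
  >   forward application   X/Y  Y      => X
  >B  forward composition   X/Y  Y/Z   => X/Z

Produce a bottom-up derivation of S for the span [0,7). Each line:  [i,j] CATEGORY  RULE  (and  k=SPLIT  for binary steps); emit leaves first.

[0,1] N  lex  "under"
[1,2] PP\N  lex  "some"
[0,2] PP  <  k=1
[2,3] NP  lex  "song"
[3,4] ((S\PP)/PP)\NP  lex  "from"
[2,4] (S\PP)/PP  <  k=3
[4,5] S/NP  lex  "map"
[5,6] (PP\(S/NP))/N  lex  "gave"
[6,7] N  lex  "the"
[5,7] PP\(S/NP)  >  k=6
[4,7] PP  <  k=5
[2,7] S\PP  >  k=4
[0,7] S  <  k=2

[0,7] S   <
  [0,2] PP   <
    [0,1] "under" : N
    [1,2] "some" : PP\N
  [2,7] S\PP   >
    [2,4] (S\PP)/PP   <
      [2,3] "song" : NP
      [3,4] "from" : ((S\PP)/PP)\NP
    [4,7] PP   <
      [4,5] "map" : S/NP
      [5,7] PP\(S/NP)   >
        [5,6] "gave" : (PP\(S/NP))/N
        [6,7] "the" : N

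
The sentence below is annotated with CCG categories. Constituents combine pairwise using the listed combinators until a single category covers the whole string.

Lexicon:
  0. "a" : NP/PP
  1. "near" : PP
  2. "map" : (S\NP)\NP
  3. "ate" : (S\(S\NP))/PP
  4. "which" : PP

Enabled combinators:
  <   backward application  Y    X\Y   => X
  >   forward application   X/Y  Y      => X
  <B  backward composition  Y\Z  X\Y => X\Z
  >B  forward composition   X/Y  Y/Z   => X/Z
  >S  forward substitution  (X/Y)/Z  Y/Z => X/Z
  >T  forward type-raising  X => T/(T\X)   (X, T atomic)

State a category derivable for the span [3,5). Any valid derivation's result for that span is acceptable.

[0,5] S   <
  [0,3] S\NP   <
    [0,2] NP   >
      [0,1] "a" : NP/PP
      [1,2] "near" : PP
    [2,3] "map" : (S\NP)\NP
  [3,5] S\(S\NP)   >
    [3,4] "ate" : (S\(S\NP))/PP
    [4,5] "which" : PP

S\(S\NP)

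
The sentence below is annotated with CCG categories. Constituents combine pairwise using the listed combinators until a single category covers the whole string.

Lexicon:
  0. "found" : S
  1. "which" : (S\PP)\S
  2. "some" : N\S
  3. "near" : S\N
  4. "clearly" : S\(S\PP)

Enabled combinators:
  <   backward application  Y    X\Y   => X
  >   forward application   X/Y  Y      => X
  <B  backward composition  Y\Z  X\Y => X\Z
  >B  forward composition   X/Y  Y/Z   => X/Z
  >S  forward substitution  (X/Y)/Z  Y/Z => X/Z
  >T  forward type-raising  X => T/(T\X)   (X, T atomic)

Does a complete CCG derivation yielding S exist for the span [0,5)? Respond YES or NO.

YES

[0,5] S   <
  [0,4] S\PP   <B
    [0,2] S\PP   <
      [0,1] "found" : S
      [1,2] "which" : (S\PP)\S
    [2,4] S\S   <B
      [2,3] "some" : N\S
      [3,4] "near" : S\N
  [4,5] "clearly" : S\(S\PP)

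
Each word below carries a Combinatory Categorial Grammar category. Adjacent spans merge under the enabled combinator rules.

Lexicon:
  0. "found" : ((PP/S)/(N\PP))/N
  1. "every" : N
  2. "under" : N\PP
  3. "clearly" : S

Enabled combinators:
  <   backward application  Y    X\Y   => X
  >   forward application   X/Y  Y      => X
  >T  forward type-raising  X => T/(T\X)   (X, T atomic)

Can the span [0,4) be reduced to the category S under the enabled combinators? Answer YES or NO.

NO

((PP/S)/(N\PP))/N N N\PP S
CKY chart[0,4] = {N/(N\PP), NP/(NP\PP), PP, PP/(PP\PP), S/(S\PP)}; S ∉ chart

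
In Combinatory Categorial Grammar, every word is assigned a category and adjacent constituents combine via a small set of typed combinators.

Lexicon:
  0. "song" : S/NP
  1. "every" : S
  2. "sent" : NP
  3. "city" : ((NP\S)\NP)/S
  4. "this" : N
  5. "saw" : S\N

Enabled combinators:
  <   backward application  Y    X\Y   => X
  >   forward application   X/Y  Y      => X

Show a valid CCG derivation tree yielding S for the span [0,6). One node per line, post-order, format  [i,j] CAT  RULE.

[0,6] S   >
  [0,1] "song" : S/NP
  [1,6] NP   <
    [1,2] "every" : S
    [2,6] NP\S   <
      [2,3] "sent" : NP
      [3,6] (NP\S)\NP   >
        [3,4] "city" : ((NP\S)\NP)/S
        [4,6] S   <
          [4,5] "this" : N
          [5,6] "saw" : S\N

[0,1] S/NP  lex  "song"
[1,2] S  lex  "every"
[2,3] NP  lex  "sent"
[3,4] ((NP\S)\NP)/S  lex  "city"
[4,5] N  lex  "this"
[5,6] S\N  lex  "saw"
[4,6] S  <  k=5
[3,6] (NP\S)\NP  >  k=4
[2,6] NP\S  <  k=3
[1,6] NP  <  k=2
[0,6] S  >  k=1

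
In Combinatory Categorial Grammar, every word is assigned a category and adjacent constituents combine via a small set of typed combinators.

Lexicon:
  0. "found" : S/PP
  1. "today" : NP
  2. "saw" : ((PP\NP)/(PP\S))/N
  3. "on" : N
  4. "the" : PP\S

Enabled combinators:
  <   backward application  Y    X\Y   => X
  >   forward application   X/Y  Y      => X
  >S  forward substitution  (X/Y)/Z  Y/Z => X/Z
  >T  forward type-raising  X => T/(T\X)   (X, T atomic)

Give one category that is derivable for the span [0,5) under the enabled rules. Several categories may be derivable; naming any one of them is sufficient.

[0,5] S   >
  [0,1] "found" : S/PP
  [1,5] PP   <
    [1,2] "today" : NP
    [2,5] PP\NP   >
      [2,4] (PP\NP)/(PP\S)   >
        [2,3] "saw" : ((PP\NP)/(PP\S))/N
        [3,4] "on" : N
      [4,5] "the" : PP\S

S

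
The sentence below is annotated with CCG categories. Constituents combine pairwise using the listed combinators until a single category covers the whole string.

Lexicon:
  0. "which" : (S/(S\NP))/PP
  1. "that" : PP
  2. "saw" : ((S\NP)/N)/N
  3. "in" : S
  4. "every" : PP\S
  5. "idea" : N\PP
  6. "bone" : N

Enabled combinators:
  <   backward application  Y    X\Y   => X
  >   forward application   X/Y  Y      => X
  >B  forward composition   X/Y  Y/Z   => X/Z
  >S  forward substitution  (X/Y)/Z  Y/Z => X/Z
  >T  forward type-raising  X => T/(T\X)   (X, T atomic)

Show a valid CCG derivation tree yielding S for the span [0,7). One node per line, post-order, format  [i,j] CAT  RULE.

[0,7] S   >
  [0,2] S/(S\NP)   >
    [0,1] "which" : (S/(S\NP))/PP
    [1,2] "that" : PP
  [2,7] S\NP   >
    [2,6] (S\NP)/N   >
      [2,3] "saw" : ((S\NP)/N)/N
      [3,6] N   <
        [3,5] PP   >
          [3,4] PP/(PP\S)   >T
            [3,4] "in" : S
          [4,5] "every" : PP\S
        [5,6] "idea" : N\PP
    [6,7] "bone" : N

[0,1] (S/(S\NP))/PP  lex  "which"
[1,2] PP  lex  "that"
[0,2] S/(S\NP)  >  k=1
[2,3] ((S\NP)/N)/N  lex  "saw"
[3,4] S  lex  "in"
[3,4] PP/(PP\S)  >T
[4,5] PP\S  lex  "every"
[3,5] PP  >  k=4
[5,6] N\PP  lex  "idea"
[3,6] N  <  k=5
[2,6] (S\NP)/N  >  k=3
[6,7] N  lex  "bone"
[2,7] S\NP  >  k=6
[0,7] S  >  k=2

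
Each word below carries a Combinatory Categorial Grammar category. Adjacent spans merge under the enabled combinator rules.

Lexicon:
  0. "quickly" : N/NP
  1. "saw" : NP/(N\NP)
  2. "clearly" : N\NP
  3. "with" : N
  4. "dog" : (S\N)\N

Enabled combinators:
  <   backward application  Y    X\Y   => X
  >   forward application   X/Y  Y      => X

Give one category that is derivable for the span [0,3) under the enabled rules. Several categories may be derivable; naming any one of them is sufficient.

[0,5] S   <
  [0,3] N   >
    [0,1] "quickly" : N/NP
    [1,3] NP   >
      [1,2] "saw" : NP/(N\NP)
      [2,3] "clearly" : N\NP
  [3,5] S\N   <
    [3,4] "with" : N
    [4,5] "dog" : (S\N)\N

N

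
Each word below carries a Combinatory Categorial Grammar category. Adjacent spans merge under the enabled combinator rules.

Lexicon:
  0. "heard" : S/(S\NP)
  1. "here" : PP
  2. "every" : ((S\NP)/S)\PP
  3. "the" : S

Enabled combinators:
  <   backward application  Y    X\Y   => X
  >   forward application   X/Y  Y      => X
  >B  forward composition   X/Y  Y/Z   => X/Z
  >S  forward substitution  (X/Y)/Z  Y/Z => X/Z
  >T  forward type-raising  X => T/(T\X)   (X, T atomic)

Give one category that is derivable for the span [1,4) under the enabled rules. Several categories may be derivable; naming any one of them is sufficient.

[0,4] S   >
  [0,1] "heard" : S/(S\NP)
  [1,4] S\NP   >
    [1,3] (S\NP)/S   <
      [1,2] "here" : PP
      [2,3] "every" : ((S\NP)/S)\PP
    [3,4] "the" : S

S\NP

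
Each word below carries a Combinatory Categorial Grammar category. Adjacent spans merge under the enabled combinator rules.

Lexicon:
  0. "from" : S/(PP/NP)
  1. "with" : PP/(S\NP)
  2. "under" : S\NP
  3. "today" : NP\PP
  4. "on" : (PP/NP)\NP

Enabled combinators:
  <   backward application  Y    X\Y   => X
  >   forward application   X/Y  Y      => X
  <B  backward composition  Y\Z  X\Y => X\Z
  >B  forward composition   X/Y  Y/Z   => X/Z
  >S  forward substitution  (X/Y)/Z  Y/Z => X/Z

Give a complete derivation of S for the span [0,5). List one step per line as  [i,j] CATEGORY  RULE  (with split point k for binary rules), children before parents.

[0,5] S   >
  [0,1] "from" : S/(PP/NP)
  [1,5] PP/NP   <
    [1,4] NP   <
      [1,3] PP   >
        [1,2] "with" : PP/(S\NP)
        [2,3] "under" : S\NP
      [3,4] "today" : NP\PP
    [4,5] "on" : (PP/NP)\NP

[0,1] S/(PP/NP)  lex  "from"
[1,2] PP/(S\NP)  lex  "with"
[2,3] S\NP  lex  "under"
[1,3] PP  >  k=2
[3,4] NP\PP  lex  "today"
[1,4] NP  <  k=3
[4,5] (PP/NP)\NP  lex  "on"
[1,5] PP/NP  <  k=4
[0,5] S  >  k=1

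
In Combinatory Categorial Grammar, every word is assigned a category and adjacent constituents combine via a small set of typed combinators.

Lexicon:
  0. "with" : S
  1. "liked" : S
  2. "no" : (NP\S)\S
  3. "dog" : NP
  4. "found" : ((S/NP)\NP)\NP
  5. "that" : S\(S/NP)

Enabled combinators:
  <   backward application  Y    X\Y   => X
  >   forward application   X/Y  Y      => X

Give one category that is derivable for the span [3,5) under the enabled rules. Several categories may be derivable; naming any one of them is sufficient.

[0,6] S   <
  [0,5] S/NP   <
    [0,3] NP   <
      [0,1] "with" : S
      [1,3] NP\S   <
        [1,2] "liked" : S
        [2,3] "no" : (NP\S)\S
    [3,5] (S/NP)\NP   <
      [3,4] "dog" : NP
      [4,5] "found" : ((S/NP)\NP)\NP
  [5,6] "that" : S\(S/NP)

(S/NP)\NP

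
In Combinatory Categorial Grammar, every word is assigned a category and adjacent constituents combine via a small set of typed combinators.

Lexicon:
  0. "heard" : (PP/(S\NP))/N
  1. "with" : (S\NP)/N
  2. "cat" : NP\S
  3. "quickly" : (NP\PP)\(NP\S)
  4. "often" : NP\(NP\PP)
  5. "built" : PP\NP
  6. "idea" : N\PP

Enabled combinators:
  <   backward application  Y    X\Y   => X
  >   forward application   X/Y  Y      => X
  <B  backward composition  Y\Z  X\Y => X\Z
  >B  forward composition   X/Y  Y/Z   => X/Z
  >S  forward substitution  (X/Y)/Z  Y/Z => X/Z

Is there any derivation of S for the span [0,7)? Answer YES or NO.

(PP/(S\NP))/N (S\NP)/N NP\S (NP\PP)\(NP\S) NP\(NP\PP) PP\NP N\PP
CKY chart[0,7] = {PP}; S ∉ chart

NO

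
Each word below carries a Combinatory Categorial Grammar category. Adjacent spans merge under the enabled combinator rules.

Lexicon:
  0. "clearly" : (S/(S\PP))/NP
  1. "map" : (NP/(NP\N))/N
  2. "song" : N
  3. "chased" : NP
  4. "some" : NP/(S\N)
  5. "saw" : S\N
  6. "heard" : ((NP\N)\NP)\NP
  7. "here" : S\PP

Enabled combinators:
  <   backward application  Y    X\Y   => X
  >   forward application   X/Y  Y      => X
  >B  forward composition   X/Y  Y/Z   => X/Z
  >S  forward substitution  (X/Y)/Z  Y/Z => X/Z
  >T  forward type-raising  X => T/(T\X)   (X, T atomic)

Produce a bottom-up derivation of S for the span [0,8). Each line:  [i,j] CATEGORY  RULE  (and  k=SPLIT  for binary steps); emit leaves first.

[0,8] S   >
  [0,7] S/(S\PP)   >
    [0,1] "clearly" : (S/(S\PP))/NP
    [1,7] NP   >
      [1,3] NP/(NP\N)   >
        [1,2] "map" : (NP/(NP\N))/N
        [2,3] "song" : N
      [3,7] NP\N   <
        [3,4] "chased" : NP
        [4,7] (NP\N)\NP   <
          [4,6] NP   >
            [4,5] "some" : NP/(S\N)
            [5,6] "saw" : S\N
          [6,7] "heard" : ((NP\N)\NP)\NP
  [7,8] "here" : S\PP

[0,1] (S/(S\PP))/NP  lex  "clearly"
[1,2] (NP/(NP\N))/N  lex  "map"
[2,3] N  lex  "song"
[1,3] NP/(NP\N)  >  k=2
[3,4] NP  lex  "chased"
[4,5] NP/(S\N)  lex  "some"
[5,6] S\N  lex  "saw"
[4,6] NP  >  k=5
[6,7] ((NP\N)\NP)\NP  lex  "heard"
[4,7] (NP\N)\NP  <  k=6
[3,7] NP\N  <  k=4
[1,7] NP  >  k=3
[0,7] S/(S\PP)  >  k=1
[7,8] S\PP  lex  "here"
[0,8] S  >  k=7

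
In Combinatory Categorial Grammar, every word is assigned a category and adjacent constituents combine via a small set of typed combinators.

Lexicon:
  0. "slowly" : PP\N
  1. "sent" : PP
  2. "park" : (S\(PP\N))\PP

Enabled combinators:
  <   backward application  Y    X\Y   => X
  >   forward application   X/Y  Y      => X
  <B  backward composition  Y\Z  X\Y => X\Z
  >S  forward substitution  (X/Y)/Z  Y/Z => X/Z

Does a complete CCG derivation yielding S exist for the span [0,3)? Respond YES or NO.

YES

[0,3] S   <
  [0,1] "slowly" : PP\N
  [1,3] S\(PP\N)   <
    [1,2] "sent" : PP
    [2,3] "park" : (S\(PP\N))\PP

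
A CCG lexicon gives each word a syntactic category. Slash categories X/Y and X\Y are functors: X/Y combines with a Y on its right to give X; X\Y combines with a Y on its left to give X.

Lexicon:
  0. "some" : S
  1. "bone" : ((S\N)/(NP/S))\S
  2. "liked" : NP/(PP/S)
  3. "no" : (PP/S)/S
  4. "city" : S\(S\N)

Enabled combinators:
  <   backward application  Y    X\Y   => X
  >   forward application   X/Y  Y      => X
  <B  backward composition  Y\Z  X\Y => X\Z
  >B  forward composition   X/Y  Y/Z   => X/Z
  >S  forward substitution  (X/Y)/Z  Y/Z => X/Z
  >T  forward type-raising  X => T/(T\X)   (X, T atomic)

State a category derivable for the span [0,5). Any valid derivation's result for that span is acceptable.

S

[0,5] S   <
  [0,4] S\N   >
    [0,2] (S\N)/(NP/S)   <
      [0,1] "some" : S
      [1,2] "bone" : ((S\N)/(NP/S))\S
    [2,4] NP/S   >B
      [2,3] "liked" : NP/(PP/S)
      [3,4] "no" : (PP/S)/S
  [4,5] "city" : S\(S\N)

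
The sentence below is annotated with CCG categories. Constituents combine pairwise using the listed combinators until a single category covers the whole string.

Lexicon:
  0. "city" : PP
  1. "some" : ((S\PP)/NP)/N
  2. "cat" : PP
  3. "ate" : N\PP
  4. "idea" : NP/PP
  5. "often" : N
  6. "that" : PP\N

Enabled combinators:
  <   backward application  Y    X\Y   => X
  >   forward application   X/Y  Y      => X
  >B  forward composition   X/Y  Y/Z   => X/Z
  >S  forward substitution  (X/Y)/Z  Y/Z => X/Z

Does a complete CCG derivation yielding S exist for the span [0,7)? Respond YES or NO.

[0,7] S   <
  [0,1] "city" : PP
  [1,7] S\PP   >
    [1,4] (S\PP)/NP   >
      [1,2] "some" : ((S\PP)/NP)/N
      [2,4] N   <
        [2,3] "cat" : PP
        [3,4] "ate" : N\PP
    [4,7] NP   >
      [4,5] "idea" : NP/PP
      [5,7] PP   <
        [5,6] "often" : N
        [6,7] "that" : PP\N

YES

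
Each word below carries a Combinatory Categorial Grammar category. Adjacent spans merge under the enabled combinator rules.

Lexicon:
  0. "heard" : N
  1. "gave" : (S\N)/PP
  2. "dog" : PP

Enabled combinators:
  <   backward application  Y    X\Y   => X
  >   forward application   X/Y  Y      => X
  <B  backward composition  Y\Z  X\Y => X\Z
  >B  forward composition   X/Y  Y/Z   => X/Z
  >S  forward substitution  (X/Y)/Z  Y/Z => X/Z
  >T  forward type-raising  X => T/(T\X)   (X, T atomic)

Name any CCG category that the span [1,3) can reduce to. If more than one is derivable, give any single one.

[0,3] S   <
  [0,1] "heard" : N
  [1,3] S\N   >
    [1,2] "gave" : (S\N)/PP
    [2,3] "dog" : PP

S\N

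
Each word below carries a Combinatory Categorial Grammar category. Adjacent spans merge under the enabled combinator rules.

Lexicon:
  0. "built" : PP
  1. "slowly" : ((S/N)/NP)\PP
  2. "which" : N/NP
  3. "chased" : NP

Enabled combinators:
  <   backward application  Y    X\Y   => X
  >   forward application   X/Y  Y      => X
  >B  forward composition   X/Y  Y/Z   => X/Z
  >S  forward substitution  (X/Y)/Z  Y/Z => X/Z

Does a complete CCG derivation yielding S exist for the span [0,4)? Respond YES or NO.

YES

[0,4] S   >
  [0,3] S/NP   >S
    [0,2] (S/N)/NP   <
      [0,1] "built" : PP
      [1,2] "slowly" : ((S/N)/NP)\PP
    [2,3] "which" : N/NP
  [3,4] "chased" : NP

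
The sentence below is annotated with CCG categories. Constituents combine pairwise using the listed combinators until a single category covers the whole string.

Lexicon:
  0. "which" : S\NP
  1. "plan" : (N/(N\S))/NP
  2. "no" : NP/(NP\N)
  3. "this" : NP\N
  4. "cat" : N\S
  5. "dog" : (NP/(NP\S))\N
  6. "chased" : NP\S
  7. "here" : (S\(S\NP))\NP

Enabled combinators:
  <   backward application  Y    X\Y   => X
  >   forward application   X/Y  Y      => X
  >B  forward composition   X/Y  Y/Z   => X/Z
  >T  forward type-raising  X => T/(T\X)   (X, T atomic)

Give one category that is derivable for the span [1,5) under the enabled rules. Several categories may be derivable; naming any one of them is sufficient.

N

[0,8] S   <
  [0,1] "which" : S\NP
  [1,8] S\(S\NP)   <
    [1,7] NP   >
      [1,6] NP/(NP\S)   <
        [1,5] N   >
          [1,4] N/(N\S)   >
            [1,2] "plan" : (N/(N\S))/NP
            [2,4] NP   >
              [2,3] "no" : NP/(NP\N)
              [3,4] "this" : NP\N
          [4,5] "cat" : N\S
        [5,6] "dog" : (NP/(NP\S))\N
      [6,7] "chased" : NP\S
    [7,8] "here" : (S\(S\NP))\NP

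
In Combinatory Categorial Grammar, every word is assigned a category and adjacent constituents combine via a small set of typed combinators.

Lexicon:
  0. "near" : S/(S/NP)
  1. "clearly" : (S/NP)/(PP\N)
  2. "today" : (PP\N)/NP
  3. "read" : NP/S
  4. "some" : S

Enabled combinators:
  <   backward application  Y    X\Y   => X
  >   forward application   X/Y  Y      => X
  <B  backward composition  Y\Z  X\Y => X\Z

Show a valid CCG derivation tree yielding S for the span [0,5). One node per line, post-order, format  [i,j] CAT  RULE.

[0,5] S   >
  [0,1] "near" : S/(S/NP)
  [1,5] S/NP   >
    [1,2] "clearly" : (S/NP)/(PP\N)
    [2,5] PP\N   >
      [2,3] "today" : (PP\N)/NP
      [3,5] NP   >
        [3,4] "read" : NP/S
        [4,5] "some" : S

[0,1] S/(S/NP)  lex  "near"
[1,2] (S/NP)/(PP\N)  lex  "clearly"
[2,3] (PP\N)/NP  lex  "today"
[3,4] NP/S  lex  "read"
[4,5] S  lex  "some"
[3,5] NP  >  k=4
[2,5] PP\N  >  k=3
[1,5] S/NP  >  k=2
[0,5] S  >  k=1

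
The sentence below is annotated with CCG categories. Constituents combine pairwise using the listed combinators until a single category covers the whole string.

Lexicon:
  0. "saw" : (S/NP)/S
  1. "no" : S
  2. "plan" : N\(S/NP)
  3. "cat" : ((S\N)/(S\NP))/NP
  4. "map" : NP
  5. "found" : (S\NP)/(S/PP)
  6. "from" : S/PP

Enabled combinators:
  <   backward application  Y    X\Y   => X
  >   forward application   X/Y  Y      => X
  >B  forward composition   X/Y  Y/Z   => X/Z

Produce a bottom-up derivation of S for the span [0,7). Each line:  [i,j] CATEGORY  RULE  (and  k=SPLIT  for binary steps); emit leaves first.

[0,7] S   <
  [0,3] N   <
    [0,2] S/NP   >
      [0,1] "saw" : (S/NP)/S
      [1,2] "no" : S
    [2,3] "plan" : N\(S/NP)
  [3,7] S\N   >
    [3,5] (S\N)/(S\NP)   >
      [3,4] "cat" : ((S\N)/(S\NP))/NP
      [4,5] "map" : NP
    [5,7] S\NP   >
      [5,6] "found" : (S\NP)/(S/PP)
      [6,7] "from" : S/PP

[0,1] (S/NP)/S  lex  "saw"
[1,2] S  lex  "no"
[0,2] S/NP  >  k=1
[2,3] N\(S/NP)  lex  "plan"
[0,3] N  <  k=2
[3,4] ((S\N)/(S\NP))/NP  lex  "cat"
[4,5] NP  lex  "map"
[3,5] (S\N)/(S\NP)  >  k=4
[5,6] (S\NP)/(S/PP)  lex  "found"
[6,7] S/PP  lex  "from"
[5,7] S\NP  >  k=6
[3,7] S\N  >  k=5
[0,7] S  <  k=3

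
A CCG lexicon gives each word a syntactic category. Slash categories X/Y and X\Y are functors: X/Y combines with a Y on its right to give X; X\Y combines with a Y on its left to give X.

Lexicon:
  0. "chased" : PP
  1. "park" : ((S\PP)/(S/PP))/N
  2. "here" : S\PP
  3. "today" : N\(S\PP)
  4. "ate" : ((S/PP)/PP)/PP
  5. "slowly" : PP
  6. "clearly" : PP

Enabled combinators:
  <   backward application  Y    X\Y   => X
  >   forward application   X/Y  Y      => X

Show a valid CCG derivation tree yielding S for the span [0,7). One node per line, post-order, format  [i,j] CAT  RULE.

[0,7] S   <
  [0,1] "chased" : PP
  [1,7] S\PP   >
    [1,4] (S\PP)/(S/PP)   >
      [1,2] "park" : ((S\PP)/(S/PP))/N
      [2,4] N   <
        [2,3] "here" : S\PP
        [3,4] "today" : N\(S\PP)
    [4,7] S/PP   >
      [4,6] (S/PP)/PP   >
        [4,5] "ate" : ((S/PP)/PP)/PP
        [5,6] "slowly" : PP
      [6,7] "clearly" : PP

[0,1] PP  lex  "chased"
[1,2] ((S\PP)/(S/PP))/N  lex  "park"
[2,3] S\PP  lex  "here"
[3,4] N\(S\PP)  lex  "today"
[2,4] N  <  k=3
[1,4] (S\PP)/(S/PP)  >  k=2
[4,5] ((S/PP)/PP)/PP  lex  "ate"
[5,6] PP  lex  "slowly"
[4,6] (S/PP)/PP  >  k=5
[6,7] PP  lex  "clearly"
[4,7] S/PP  >  k=6
[1,7] S\PP  >  k=4
[0,7] S  <  k=1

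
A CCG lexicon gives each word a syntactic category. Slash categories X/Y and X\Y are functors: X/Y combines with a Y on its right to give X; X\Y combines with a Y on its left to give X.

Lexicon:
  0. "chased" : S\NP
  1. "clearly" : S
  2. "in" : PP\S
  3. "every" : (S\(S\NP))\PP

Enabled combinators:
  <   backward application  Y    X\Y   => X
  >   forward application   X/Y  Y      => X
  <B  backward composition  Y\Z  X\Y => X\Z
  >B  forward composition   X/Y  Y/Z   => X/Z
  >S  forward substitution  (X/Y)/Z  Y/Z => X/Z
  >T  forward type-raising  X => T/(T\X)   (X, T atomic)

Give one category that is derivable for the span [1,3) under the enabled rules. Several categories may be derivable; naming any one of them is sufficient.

[0,4] S   <
  [0,1] "chased" : S\NP
  [1,4] S\(S\NP)   <
    [1,3] PP   <
      [1,2] "clearly" : S
      [2,3] "in" : PP\S
    [3,4] "every" : (S\(S\NP))\PP

PP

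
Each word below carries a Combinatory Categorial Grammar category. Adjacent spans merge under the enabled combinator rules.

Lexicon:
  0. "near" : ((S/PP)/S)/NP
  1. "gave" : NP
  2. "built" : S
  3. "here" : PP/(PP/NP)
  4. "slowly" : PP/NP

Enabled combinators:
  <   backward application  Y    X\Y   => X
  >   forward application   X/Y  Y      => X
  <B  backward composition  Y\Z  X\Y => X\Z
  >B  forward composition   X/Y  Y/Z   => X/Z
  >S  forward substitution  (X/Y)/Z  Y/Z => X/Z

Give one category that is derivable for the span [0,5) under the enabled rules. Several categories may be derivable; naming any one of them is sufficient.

S

[0,5] S   >
  [0,3] S/PP   >
    [0,2] (S/PP)/S   >
      [0,1] "near" : ((S/PP)/S)/NP
      [1,2] "gave" : NP
    [2,3] "built" : S
  [3,5] PP   >
    [3,4] "here" : PP/(PP/NP)
    [4,5] "slowly" : PP/NP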